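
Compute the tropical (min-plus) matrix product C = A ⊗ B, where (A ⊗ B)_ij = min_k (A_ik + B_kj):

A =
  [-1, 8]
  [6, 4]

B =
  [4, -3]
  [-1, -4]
A ⊗ B =
  [3, -4]
  [3, 0]

Apply the min-plus product entry-by-entry:
  C[0][0] = min over k of (A[0][0] + B[0][0] = -1 + 4 = 3, A[0][1] + B[1][0] = 8 + -1 = 7) = 3 (attained at k = 0)
  C[0][1] = min over k of (A[0][0] + B[0][1] = -1 + -3 = -4, A[0][1] + B[1][1] = 8 + -4 = 4) = -4 (attained at k = 0)
  C[1][0] = min over k of (A[1][0] + B[0][0] = 6 + 4 = 10, A[1][1] + B[1][0] = 4 + -1 = 3) = 3 (attained at k = 1)
  C[1][1] = min over k of (A[1][0] + B[0][1] = 6 + -3 = 3, A[1][1] + B[1][1] = 4 + -4 = 0) = 0 (attained at k = 1)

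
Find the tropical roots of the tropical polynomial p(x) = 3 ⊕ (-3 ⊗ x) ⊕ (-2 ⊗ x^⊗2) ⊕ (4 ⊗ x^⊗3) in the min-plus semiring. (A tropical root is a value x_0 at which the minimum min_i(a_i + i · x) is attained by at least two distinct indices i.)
Roots: {-6, -1, 6}

Each tropical root is a break point of the lower envelope of the lines y = a_i + i · x (there are 4 lines, with slopes 0, 1, ..., 3). Only the lines that attain the minimum somewhere contribute to roots; other lines are dominated. Here the surviving (envelope) indices are i = 3, i = 2, i = 1, i = 0.
Intersections between consecutive envelope lines give the roots: for adjacent envelope indices i < j the intersection is x = (a_i − a_j) / (j − i). Reading off the sorted break points: {-6, -1, 6}.
Verification: at each break x_0, at least two indices attain the minimum of min_i(a_i + i · x_0).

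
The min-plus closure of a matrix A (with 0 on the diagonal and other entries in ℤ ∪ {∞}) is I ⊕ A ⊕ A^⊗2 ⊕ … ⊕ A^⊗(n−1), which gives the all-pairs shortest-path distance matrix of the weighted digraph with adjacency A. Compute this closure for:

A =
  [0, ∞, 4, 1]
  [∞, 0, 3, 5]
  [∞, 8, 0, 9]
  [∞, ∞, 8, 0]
Closure =
  [0, 12, 4, 1]
  [∞, 0, 3, 5]
  [∞, 8, 0, 9]
  [∞, 16, 8, 0]

This is the Floyd-Warshall all-pairs shortest-path computation. For each intermediate vertex k = 0, 1, …, 3, update dist[i][j] ← min(dist[i][j], dist[i][k] + dist[k][j]). The final matrix gives, for each (i, j), the minimum total weight of any directed path from i to j (possibly empty when i = j).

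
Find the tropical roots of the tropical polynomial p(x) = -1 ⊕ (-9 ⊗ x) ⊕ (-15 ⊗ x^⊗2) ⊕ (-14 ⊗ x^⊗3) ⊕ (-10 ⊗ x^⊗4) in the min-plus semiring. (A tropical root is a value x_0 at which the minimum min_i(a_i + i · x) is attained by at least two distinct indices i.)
Roots: {-4, -1, 6, 8}

Each tropical root is a break point of the lower envelope of the lines y = a_i + i · x (there are 5 lines, with slopes 0, 1, ..., 4). Only the lines that attain the minimum somewhere contribute to roots; other lines are dominated. Here the surviving (envelope) indices are i = 4, i = 3, i = 2, i = 1, i = 0.
Intersections between consecutive envelope lines give the roots: for adjacent envelope indices i < j the intersection is x = (a_i − a_j) / (j − i). Reading off the sorted break points: {-4, -1, 6, 8}.
Verification: at each break x_0, at least two indices attain the minimum of min_i(a_i + i · x_0).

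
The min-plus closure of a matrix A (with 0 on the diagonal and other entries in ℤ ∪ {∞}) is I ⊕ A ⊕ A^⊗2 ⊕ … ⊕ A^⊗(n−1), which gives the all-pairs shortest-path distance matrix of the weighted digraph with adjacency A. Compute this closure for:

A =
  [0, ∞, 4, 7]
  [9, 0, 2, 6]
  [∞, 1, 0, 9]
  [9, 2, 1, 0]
Closure =
  [0, 5, 4, 7]
  [9, 0, 2, 6]
  [10, 1, 0, 7]
  [9, 2, 1, 0]

This is the Floyd-Warshall all-pairs shortest-path computation. For each intermediate vertex k = 0, 1, …, 3, update dist[i][j] ← min(dist[i][j], dist[i][k] + dist[k][j]). The final matrix gives, for each (i, j), the minimum total weight of any directed path from i to j (possibly empty when i = j).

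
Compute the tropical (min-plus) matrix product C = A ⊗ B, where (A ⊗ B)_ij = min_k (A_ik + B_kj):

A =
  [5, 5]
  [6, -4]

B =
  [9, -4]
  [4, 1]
A ⊗ B =
  [9, 1]
  [0, -3]

Apply the min-plus product entry-by-entry:
  C[0][0] = min over k of (A[0][0] + B[0][0] = 5 + 9 = 14, A[0][1] + B[1][0] = 5 + 4 = 9) = 9 (attained at k = 1)
  C[0][1] = min over k of (A[0][0] + B[0][1] = 5 + -4 = 1, A[0][1] + B[1][1] = 5 + 1 = 6) = 1 (attained at k = 0)
  C[1][0] = min over k of (A[1][0] + B[0][0] = 6 + 9 = 15, A[1][1] + B[1][0] = -4 + 4 = 0) = 0 (attained at k = 1)
  C[1][1] = min over k of (A[1][0] + B[0][1] = 6 + -4 = 2, A[1][1] + B[1][1] = -4 + 1 = -3) = -3 (attained at k = 1)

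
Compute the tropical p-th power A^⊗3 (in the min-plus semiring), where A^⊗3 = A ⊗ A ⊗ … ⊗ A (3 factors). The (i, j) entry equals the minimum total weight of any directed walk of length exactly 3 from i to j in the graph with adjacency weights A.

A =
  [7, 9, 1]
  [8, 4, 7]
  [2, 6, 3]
A^⊗3 =
  [6, 10, 4]
  [11, 12, 10]
  [5, 9, 6]

Each entry (A^⊗3)_ij equals the minimum over all length-3 walks i = v_0 → v_1 → … → v_3 = j of Σ_t A[v_t][v_{t+1}]. For example, for (i, j) = (0, 2) we minimise over 9 possible intermediate vertex sequences; the minimum is 4, attained along the walk 0 → 2 → 0 → 2.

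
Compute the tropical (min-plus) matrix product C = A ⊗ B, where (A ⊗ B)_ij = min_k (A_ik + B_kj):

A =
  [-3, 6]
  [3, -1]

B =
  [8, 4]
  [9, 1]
A ⊗ B =
  [5, 1]
  [8, 0]

Apply the min-plus product entry-by-entry:
  C[0][0] = min over k of (A[0][0] + B[0][0] = -3 + 8 = 5, A[0][1] + B[1][0] = 6 + 9 = 15) = 5 (attained at k = 0)
  C[0][1] = min over k of (A[0][0] + B[0][1] = -3 + 4 = 1, A[0][1] + B[1][1] = 6 + 1 = 7) = 1 (attained at k = 0)
  C[1][0] = min over k of (A[1][0] + B[0][0] = 3 + 8 = 11, A[1][1] + B[1][0] = -1 + 9 = 8) = 8 (attained at k = 1)
  C[1][1] = min over k of (A[1][0] + B[0][1] = 3 + 4 = 7, A[1][1] + B[1][1] = -1 + 1 = 0) = 0 (attained at k = 1)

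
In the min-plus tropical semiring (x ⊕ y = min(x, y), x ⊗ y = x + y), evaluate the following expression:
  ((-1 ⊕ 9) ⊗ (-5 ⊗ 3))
((-1 ⊕ 9) ⊗ (-5 ⊗ 3)) = -3

Expand innermost to outermost. Recall ⊕ takes the minimum of its arguments and ⊗ takes their sum. Working out the expression ((-1 ⊕ 9) ⊗ (-5 ⊗ 3)) gives -3.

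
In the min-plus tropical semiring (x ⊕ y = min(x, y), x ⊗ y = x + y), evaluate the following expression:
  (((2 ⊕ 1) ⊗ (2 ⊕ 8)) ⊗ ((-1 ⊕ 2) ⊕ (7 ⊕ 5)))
(((2 ⊕ 1) ⊗ (2 ⊕ 8)) ⊗ ((-1 ⊕ 2) ⊕ (7 ⊕ 5))) = 2

Expand innermost to outermost. Recall ⊕ takes the minimum of its arguments and ⊗ takes their sum. Working out the expression (((2 ⊕ 1) ⊗ (2 ⊕ 8)) ⊗ ((-1 ⊕ 2) ⊕ (7 ⊕ 5))) gives 2.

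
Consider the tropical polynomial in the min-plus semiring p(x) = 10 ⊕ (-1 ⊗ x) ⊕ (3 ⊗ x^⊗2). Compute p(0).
p(0) = -1

A tropical monomial a ⊗ x^⊗i evaluates to a + i · x. Evaluating each term at x = 0:
  Term 0 contributes 10 + 0 · 0 = 10
  Term 1 contributes -1 + 1 · 0 = -1
  Term 2 contributes 3 + 2 · 0 = 3
p(0) = ⊕ of these = min[10, -1, 3] = -1.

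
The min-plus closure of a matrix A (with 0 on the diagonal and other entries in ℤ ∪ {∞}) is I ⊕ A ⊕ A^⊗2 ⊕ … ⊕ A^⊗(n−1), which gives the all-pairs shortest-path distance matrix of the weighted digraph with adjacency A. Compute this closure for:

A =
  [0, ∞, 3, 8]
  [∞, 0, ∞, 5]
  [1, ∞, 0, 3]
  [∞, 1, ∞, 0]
Closure =
  [0, 7, 3, 6]
  [∞, 0, ∞, 5]
  [1, 4, 0, 3]
  [∞, 1, ∞, 0]

This is the Floyd-Warshall all-pairs shortest-path computation. For each intermediate vertex k = 0, 1, …, 3, update dist[i][j] ← min(dist[i][j], dist[i][k] + dist[k][j]). The final matrix gives, for each (i, j), the minimum total weight of any directed path from i to j (possibly empty when i = j).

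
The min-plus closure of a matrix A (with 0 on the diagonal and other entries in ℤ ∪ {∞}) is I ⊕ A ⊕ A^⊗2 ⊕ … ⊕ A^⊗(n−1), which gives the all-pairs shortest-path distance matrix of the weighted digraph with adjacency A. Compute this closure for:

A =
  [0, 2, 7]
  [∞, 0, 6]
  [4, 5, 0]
Closure =
  [0, 2, 7]
  [10, 0, 6]
  [4, 5, 0]

This is the Floyd-Warshall all-pairs shortest-path computation. For each intermediate vertex k = 0, 1, …, 2, update dist[i][j] ← min(dist[i][j], dist[i][k] + dist[k][j]). The final matrix gives, for each (i, j), the minimum total weight of any directed path from i to j (possibly empty when i = j).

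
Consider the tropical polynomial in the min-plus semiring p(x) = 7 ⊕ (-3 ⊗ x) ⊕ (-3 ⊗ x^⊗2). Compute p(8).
p(8) = 5

A tropical monomial a ⊗ x^⊗i evaluates to a + i · x. Evaluating each term at x = 8:
  Term 0 contributes 7 + 0 · 8 = 7
  Term 1 contributes -3 + 1 · 8 = 5
  Term 2 contributes -3 + 2 · 8 = 13
p(8) = ⊕ of these = min[7, 5, 13] = 5.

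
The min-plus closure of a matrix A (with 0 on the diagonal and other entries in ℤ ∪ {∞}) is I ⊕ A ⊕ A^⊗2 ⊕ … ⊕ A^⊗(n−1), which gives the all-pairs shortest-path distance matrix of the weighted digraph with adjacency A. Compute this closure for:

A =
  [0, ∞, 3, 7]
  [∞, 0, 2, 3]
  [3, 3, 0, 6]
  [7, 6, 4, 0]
Closure =
  [0, 6, 3, 7]
  [5, 0, 2, 3]
  [3, 3, 0, 6]
  [7, 6, 4, 0]

This is the Floyd-Warshall all-pairs shortest-path computation. For each intermediate vertex k = 0, 1, …, 3, update dist[i][j] ← min(dist[i][j], dist[i][k] + dist[k][j]). The final matrix gives, for each (i, j), the minimum total weight of any directed path from i to j (possibly empty when i = j).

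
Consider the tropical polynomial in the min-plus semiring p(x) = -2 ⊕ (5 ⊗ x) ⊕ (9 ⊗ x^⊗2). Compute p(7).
p(7) = -2

A tropical monomial a ⊗ x^⊗i evaluates to a + i · x. Evaluating each term at x = 7:
  Term 0 contributes -2 + 0 · 7 = -2
  Term 1 contributes 5 + 1 · 7 = 12
  Term 2 contributes 9 + 2 · 7 = 23
p(7) = ⊕ of these = min[-2, 12, 23] = -2.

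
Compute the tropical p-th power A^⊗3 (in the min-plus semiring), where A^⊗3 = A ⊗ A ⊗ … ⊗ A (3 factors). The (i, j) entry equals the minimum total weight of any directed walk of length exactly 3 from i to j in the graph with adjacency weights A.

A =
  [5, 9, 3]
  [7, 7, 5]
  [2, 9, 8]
A^⊗3 =
  [10, 14, 8]
  [12, 16, 10]
  [7, 14, 10]

Each entry (A^⊗3)_ij equals the minimum over all length-3 walks i = v_0 → v_1 → … → v_3 = j of Σ_t A[v_t][v_{t+1}]. For example, for (i, j) = (0, 2) we minimise over 9 possible intermediate vertex sequences; the minimum is 8, attained along the walk 0 → 2 → 0 → 2.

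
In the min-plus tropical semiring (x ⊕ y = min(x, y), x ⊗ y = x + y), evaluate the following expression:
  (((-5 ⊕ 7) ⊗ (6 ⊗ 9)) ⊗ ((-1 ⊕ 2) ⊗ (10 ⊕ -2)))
(((-5 ⊕ 7) ⊗ (6 ⊗ 9)) ⊗ ((-1 ⊕ 2) ⊗ (10 ⊕ -2))) = 7

Expand innermost to outermost. Recall ⊕ takes the minimum of its arguments and ⊗ takes their sum. Working out the expression (((-5 ⊕ 7) ⊗ (6 ⊗ 9)) ⊗ ((-1 ⊕ 2) ⊗ (10 ⊕ -2))) gives 7.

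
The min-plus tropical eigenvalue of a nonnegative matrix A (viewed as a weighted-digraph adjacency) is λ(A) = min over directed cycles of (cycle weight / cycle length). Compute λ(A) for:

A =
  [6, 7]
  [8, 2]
λ(A) = 2

Enumerate directed cycles and compute their means (weight / length). Sample:
  cycle 0 → 0: weight = 6, length = 1, mean = 6/1 ≈ 6.000
  cycle 1 → 1: weight = 2, length = 1, mean = 2/1 ≈ 2.000
  cycle 0 → 1 → 0: weight = 15, length = 2, mean = 15/2 ≈ 7.500
  cycle 1 → 0 → 1: weight = 15, length = 2, mean = 15/2 ≈ 7.500
Minimum mean = 2.000, attained e.g. along the cycle 1 → 1 with weight 2 and length 1. So λ(A) = 2/1 = 2.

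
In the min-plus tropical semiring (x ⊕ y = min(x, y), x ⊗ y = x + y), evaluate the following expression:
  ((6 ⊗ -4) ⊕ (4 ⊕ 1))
((6 ⊗ -4) ⊕ (4 ⊕ 1)) = 1

Expand innermost to outermost. Recall ⊕ takes the minimum of its arguments and ⊗ takes their sum. Working out the expression ((6 ⊗ -4) ⊕ (4 ⊕ 1)) gives 1.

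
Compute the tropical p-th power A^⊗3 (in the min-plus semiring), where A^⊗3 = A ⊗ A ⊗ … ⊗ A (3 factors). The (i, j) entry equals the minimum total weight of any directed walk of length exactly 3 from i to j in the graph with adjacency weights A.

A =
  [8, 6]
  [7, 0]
A^⊗3 =
  [13, 6]
  [7, 0]

Each entry (A^⊗3)_ij equals the minimum over all length-3 walks i = v_0 → v_1 → … → v_3 = j of Σ_t A[v_t][v_{t+1}]. For example, for (i, j) = (0, 1) we minimise over 4 possible intermediate vertex sequences; the minimum is 6, attained along the walk 0 → 1 → 1 → 1.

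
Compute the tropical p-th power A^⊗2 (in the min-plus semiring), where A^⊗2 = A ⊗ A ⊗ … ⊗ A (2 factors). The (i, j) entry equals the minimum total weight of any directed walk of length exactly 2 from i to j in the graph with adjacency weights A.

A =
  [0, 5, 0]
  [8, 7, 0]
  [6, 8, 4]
A^⊗2 =
  [0, 5, 0]
  [6, 8, 4]
  [6, 11, 6]

Each entry (A^⊗2)_ij equals the minimum over all length-2 walks i = v_0 → v_1 → … → v_2 = j of Σ_t A[v_t][v_{t+1}]. For example, for (i, j) = (0, 2) we minimise over 3 possible intermediate vertex sequences; the minimum is 0, attained along the walk 0 → 0 → 2.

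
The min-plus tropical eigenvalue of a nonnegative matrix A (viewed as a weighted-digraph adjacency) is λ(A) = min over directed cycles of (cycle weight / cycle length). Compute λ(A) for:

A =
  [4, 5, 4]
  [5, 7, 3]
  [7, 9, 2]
λ(A) = 2

Enumerate directed cycles and compute their means (weight / length). Sample:
  cycle 0 → 0: weight = 4, length = 1, mean = 4/1 ≈ 4.000
  cycle 1 → 1: weight = 7, length = 1, mean = 7/1 ≈ 7.000
  cycle 2 → 2: weight = 2, length = 1, mean = 2/1 ≈ 2.000
  cycle 0 → 1 → 0: weight = 10, length = 2, mean = 10/2 ≈ 5.000
  cycle 0 → 2 → 0: weight = 11, length = 2, mean = 11/2 ≈ 5.500
  cycle 1 → 0 → 1: weight = 10, length = 2, mean = 10/2 ≈ 5.000
Minimum mean = 2.000, attained e.g. along the cycle 2 → 2 with weight 2 and length 1. So λ(A) = 2/1 = 2.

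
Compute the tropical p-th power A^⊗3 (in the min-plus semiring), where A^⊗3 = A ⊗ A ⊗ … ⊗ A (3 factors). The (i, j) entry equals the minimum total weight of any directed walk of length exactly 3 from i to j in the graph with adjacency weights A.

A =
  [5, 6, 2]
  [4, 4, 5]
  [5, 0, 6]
A^⊗3 =
  [6, 6, 7]
  [9, 6, 10]
  [8, 5, 6]

Each entry (A^⊗3)_ij equals the minimum over all length-3 walks i = v_0 → v_1 → … → v_3 = j of Σ_t A[v_t][v_{t+1}]. For example, for (i, j) = (0, 2) we minimise over 9 possible intermediate vertex sequences; the minimum is 7, attained along the walk 0 → 2 → 1 → 2.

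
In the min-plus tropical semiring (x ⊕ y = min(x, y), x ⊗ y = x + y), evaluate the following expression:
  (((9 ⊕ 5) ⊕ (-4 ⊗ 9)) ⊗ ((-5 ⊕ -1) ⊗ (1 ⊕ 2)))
(((9 ⊕ 5) ⊕ (-4 ⊗ 9)) ⊗ ((-5 ⊕ -1) ⊗ (1 ⊕ 2))) = 1

Expand innermost to outermost. Recall ⊕ takes the minimum of its arguments and ⊗ takes their sum. Working out the expression (((9 ⊕ 5) ⊕ (-4 ⊗ 9)) ⊗ ((-5 ⊕ -1) ⊗ (1 ⊕ 2))) gives 1.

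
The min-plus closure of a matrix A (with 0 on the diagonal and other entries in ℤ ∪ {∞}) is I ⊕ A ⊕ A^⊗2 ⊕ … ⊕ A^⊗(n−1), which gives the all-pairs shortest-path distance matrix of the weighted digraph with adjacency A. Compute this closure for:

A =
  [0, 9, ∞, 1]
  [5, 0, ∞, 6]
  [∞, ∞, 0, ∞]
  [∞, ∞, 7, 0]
Closure =
  [0, 9, 8, 1]
  [5, 0, 13, 6]
  [∞, ∞, 0, ∞]
  [∞, ∞, 7, 0]

This is the Floyd-Warshall all-pairs shortest-path computation. For each intermediate vertex k = 0, 1, …, 3, update dist[i][j] ← min(dist[i][j], dist[i][k] + dist[k][j]). The final matrix gives, for each (i, j), the minimum total weight of any directed path from i to j (possibly empty when i = j).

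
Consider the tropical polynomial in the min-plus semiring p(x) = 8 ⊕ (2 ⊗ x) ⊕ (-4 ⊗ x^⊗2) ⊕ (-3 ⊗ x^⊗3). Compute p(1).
p(1) = -2

A tropical monomial a ⊗ x^⊗i evaluates to a + i · x. Evaluating each term at x = 1:
  Term 0 contributes 8 + 0 · 1 = 8
  Term 1 contributes 2 + 1 · 1 = 3
  Term 2 contributes -4 + 2 · 1 = -2
  Term 3 contributes -3 + 3 · 1 = 0
p(1) = ⊕ of these = min[8, 3, -2, 0] = -2.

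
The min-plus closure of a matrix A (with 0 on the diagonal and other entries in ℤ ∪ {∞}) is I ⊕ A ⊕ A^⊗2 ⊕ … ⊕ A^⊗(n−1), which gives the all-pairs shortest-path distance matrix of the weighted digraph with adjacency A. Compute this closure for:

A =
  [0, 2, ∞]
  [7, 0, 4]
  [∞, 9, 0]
Closure =
  [0, 2, 6]
  [7, 0, 4]
  [16, 9, 0]

This is the Floyd-Warshall all-pairs shortest-path computation. For each intermediate vertex k = 0, 1, …, 2, update dist[i][j] ← min(dist[i][j], dist[i][k] + dist[k][j]). The final matrix gives, for each (i, j), the minimum total weight of any directed path from i to j (possibly empty when i = j).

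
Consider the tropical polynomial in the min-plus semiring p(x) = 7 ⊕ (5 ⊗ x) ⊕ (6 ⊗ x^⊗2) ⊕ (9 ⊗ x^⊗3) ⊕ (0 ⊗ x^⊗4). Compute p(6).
p(6) = 7

A tropical monomial a ⊗ x^⊗i evaluates to a + i · x. Evaluating each term at x = 6:
  Term 0 contributes 7 + 0 · 6 = 7
  Term 1 contributes 5 + 1 · 6 = 11
  Term 2 contributes 6 + 2 · 6 = 18
  Term 3 contributes 9 + 3 · 6 = 27
  Term 4 contributes 0 + 4 · 6 = 24
p(6) = ⊕ of these = min[7, 11, 18, 27, 24] = 7.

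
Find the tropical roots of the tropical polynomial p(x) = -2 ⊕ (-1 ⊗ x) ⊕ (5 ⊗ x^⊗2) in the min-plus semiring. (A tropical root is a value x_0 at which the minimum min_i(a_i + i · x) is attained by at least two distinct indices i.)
Roots: {-6, -1}

Each tropical root is a break point of the lower envelope of the lines y = a_i + i · x (there are 3 lines, with slopes 0, 1, ..., 2). Only the lines that attain the minimum somewhere contribute to roots; other lines are dominated. Here the surviving (envelope) indices are i = 2, i = 1, i = 0.
Intersections between consecutive envelope lines give the roots: for adjacent envelope indices i < j the intersection is x = (a_i − a_j) / (j − i). Reading off the sorted break points: {-6, -1}.
Verification: at each break x_0, at least two indices attain the minimum of min_i(a_i + i · x_0).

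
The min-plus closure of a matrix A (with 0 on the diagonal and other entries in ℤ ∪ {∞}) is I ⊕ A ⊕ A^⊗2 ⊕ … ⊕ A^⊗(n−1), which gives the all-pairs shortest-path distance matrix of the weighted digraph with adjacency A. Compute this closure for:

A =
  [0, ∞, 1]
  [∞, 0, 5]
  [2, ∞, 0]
Closure =
  [0, ∞, 1]
  [7, 0, 5]
  [2, ∞, 0]

This is the Floyd-Warshall all-pairs shortest-path computation. For each intermediate vertex k = 0, 1, …, 2, update dist[i][j] ← min(dist[i][j], dist[i][k] + dist[k][j]). The final matrix gives, for each (i, j), the minimum total weight of any directed path from i to j (possibly empty when i = j).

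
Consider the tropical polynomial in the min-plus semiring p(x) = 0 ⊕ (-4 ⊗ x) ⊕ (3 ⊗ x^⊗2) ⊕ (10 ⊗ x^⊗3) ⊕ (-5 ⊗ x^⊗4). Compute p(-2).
p(-2) = -13

A tropical monomial a ⊗ x^⊗i evaluates to a + i · x. Evaluating each term at x = -2:
  Term 0 contributes 0 + 0 · -2 = 0
  Term 1 contributes -4 + 1 · -2 = -6
  Term 2 contributes 3 + 2 · -2 = -1
  Term 3 contributes 10 + 3 · -2 = 4
  Term 4 contributes -5 + 4 · -2 = -13
p(-2) = ⊕ of these = min[0, -6, -1, 4, -13] = -13.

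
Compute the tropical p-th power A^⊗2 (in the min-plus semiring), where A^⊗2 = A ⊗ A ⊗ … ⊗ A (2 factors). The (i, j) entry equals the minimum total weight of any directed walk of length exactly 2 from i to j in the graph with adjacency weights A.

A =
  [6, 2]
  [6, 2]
A^⊗2 =
  [8, 4]
  [8, 4]

Each entry (A^⊗2)_ij equals the minimum over all length-2 walks i = v_0 → v_1 → … → v_2 = j of Σ_t A[v_t][v_{t+1}]. For example, for (i, j) = (0, 1) we minimise over 2 possible intermediate vertex sequences; the minimum is 4, attained along the walk 0 → 1 → 1.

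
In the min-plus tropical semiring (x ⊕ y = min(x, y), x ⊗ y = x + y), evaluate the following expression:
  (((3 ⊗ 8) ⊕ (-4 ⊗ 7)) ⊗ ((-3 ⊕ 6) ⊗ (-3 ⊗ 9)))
(((3 ⊗ 8) ⊕ (-4 ⊗ 7)) ⊗ ((-3 ⊕ 6) ⊗ (-3 ⊗ 9))) = 6

Expand innermost to outermost. Recall ⊕ takes the minimum of its arguments and ⊗ takes their sum. Working out the expression (((3 ⊗ 8) ⊕ (-4 ⊗ 7)) ⊗ ((-3 ⊕ 6) ⊗ (-3 ⊗ 9))) gives 6.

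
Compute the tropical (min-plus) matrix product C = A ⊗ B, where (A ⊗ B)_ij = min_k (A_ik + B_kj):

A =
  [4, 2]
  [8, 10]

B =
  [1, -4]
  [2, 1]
A ⊗ B =
  [4, 0]
  [9, 4]

Apply the min-plus product entry-by-entry:
  C[0][0] = min over k of (A[0][0] + B[0][0] = 4 + 1 = 5, A[0][1] + B[1][0] = 2 + 2 = 4) = 4 (attained at k = 1)
  C[0][1] = min over k of (A[0][0] + B[0][1] = 4 + -4 = 0, A[0][1] + B[1][1] = 2 + 1 = 3) = 0 (attained at k = 0)
  C[1][0] = min over k of (A[1][0] + B[0][0] = 8 + 1 = 9, A[1][1] + B[1][0] = 10 + 2 = 12) = 9 (attained at k = 0)
  C[1][1] = min over k of (A[1][0] + B[0][1] = 8 + -4 = 4, A[1][1] + B[1][1] = 10 + 1 = 11) = 4 (attained at k = 0)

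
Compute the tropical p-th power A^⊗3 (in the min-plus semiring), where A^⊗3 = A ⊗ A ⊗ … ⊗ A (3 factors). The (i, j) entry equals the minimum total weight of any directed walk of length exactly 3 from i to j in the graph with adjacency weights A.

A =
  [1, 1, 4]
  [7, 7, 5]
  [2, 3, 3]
A^⊗3 =
  [3, 3, 6]
  [8, 8, 11]
  [4, 4, 7]

Each entry (A^⊗3)_ij equals the minimum over all length-3 walks i = v_0 → v_1 → … → v_3 = j of Σ_t A[v_t][v_{t+1}]. For example, for (i, j) = (0, 2) we minimise over 9 possible intermediate vertex sequences; the minimum is 6, attained along the walk 0 → 0 → 0 → 2.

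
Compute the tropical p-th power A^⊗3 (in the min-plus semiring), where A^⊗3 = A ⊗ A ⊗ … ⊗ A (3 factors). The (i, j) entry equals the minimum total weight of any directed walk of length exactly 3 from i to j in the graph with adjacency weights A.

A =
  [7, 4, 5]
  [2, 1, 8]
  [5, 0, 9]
A^⊗3 =
  [7, 6, 11]
  [4, 3, 8]
  [3, 2, 7]

Each entry (A^⊗3)_ij equals the minimum over all length-3 walks i = v_0 → v_1 → … → v_3 = j of Σ_t A[v_t][v_{t+1}]. For example, for (i, j) = (0, 2) we minimise over 9 possible intermediate vertex sequences; the minimum is 11, attained along the walk 0 → 1 → 0 → 2.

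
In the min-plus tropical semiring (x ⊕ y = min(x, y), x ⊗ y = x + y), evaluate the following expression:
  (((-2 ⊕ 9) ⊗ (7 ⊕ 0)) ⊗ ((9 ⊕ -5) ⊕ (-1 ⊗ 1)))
(((-2 ⊕ 9) ⊗ (7 ⊕ 0)) ⊗ ((9 ⊕ -5) ⊕ (-1 ⊗ 1))) = -7

Expand innermost to outermost. Recall ⊕ takes the minimum of its arguments and ⊗ takes their sum. Working out the expression (((-2 ⊕ 9) ⊗ (7 ⊕ 0)) ⊗ ((9 ⊕ -5) ⊕ (-1 ⊗ 1))) gives -7.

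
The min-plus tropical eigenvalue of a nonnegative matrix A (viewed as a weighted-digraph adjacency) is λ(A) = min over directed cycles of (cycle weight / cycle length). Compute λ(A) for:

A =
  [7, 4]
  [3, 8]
λ(A) = 7/2

Enumerate directed cycles and compute their means (weight / length). Sample:
  cycle 0 → 0: weight = 7, length = 1, mean = 7/1 ≈ 7.000
  cycle 1 → 1: weight = 8, length = 1, mean = 8/1 ≈ 8.000
  cycle 0 → 1 → 0: weight = 7, length = 2, mean = 7/2 ≈ 3.500
  cycle 1 → 0 → 1: weight = 7, length = 2, mean = 7/2 ≈ 3.500
Minimum mean = 3.500, attained e.g. along the cycle 0 → 1 → 0 with weight 7 and length 2. So λ(A) = 7/2 = 7/2.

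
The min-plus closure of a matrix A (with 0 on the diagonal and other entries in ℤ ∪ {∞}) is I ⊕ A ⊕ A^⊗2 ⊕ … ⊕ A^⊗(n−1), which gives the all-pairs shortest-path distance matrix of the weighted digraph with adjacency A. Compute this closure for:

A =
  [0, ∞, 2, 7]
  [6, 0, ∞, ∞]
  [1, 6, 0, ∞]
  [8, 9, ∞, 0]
Closure =
  [0, 8, 2, 7]
  [6, 0, 8, 13]
  [1, 6, 0, 8]
  [8, 9, 10, 0]

This is the Floyd-Warshall all-pairs shortest-path computation. For each intermediate vertex k = 0, 1, …, 3, update dist[i][j] ← min(dist[i][j], dist[i][k] + dist[k][j]). The final matrix gives, for each (i, j), the minimum total weight of any directed path from i to j (possibly empty when i = j).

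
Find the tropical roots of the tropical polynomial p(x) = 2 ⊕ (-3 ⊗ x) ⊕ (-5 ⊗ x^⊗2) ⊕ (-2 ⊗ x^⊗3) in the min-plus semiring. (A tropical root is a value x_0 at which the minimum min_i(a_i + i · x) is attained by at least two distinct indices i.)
Roots: {-3, 2, 5}

Each tropical root is a break point of the lower envelope of the lines y = a_i + i · x (there are 4 lines, with slopes 0, 1, ..., 3). Only the lines that attain the minimum somewhere contribute to roots; other lines are dominated. Here the surviving (envelope) indices are i = 3, i = 2, i = 1, i = 0.
Intersections between consecutive envelope lines give the roots: for adjacent envelope indices i < j the intersection is x = (a_i − a_j) / (j − i). Reading off the sorted break points: {-3, 2, 5}.
Verification: at each break x_0, at least two indices attain the minimum of min_i(a_i + i · x_0).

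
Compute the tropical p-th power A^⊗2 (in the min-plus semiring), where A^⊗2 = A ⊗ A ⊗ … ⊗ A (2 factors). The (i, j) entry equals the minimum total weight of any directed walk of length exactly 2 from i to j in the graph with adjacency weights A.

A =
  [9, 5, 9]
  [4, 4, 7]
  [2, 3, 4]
A^⊗2 =
  [9, 9, 12]
  [8, 8, 11]
  [6, 7, 8]

Each entry (A^⊗2)_ij equals the minimum over all length-2 walks i = v_0 → v_1 → … → v_2 = j of Σ_t A[v_t][v_{t+1}]. For example, for (i, j) = (0, 2) we minimise over 3 possible intermediate vertex sequences; the minimum is 12, attained along the walk 0 → 1 → 2.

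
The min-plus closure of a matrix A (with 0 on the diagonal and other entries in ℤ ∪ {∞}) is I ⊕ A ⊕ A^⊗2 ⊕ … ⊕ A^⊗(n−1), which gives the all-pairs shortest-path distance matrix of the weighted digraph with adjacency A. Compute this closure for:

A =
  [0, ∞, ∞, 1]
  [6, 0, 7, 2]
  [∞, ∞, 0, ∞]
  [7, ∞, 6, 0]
Closure =
  [0, ∞, 7, 1]
  [6, 0, 7, 2]
  [∞, ∞, 0, ∞]
  [7, ∞, 6, 0]

This is the Floyd-Warshall all-pairs shortest-path computation. For each intermediate vertex k = 0, 1, …, 3, update dist[i][j] ← min(dist[i][j], dist[i][k] + dist[k][j]). The final matrix gives, for each (i, j), the minimum total weight of any directed path from i to j (possibly empty when i = j).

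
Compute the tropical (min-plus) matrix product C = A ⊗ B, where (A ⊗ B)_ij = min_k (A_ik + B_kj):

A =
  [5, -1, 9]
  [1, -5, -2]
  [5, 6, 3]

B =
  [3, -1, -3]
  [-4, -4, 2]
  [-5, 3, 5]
A ⊗ B =
  [-5, -5, 1]
  [-9, -9, -3]
  [-2, 2, 2]

Apply the min-plus product entry-by-entry:
  C[0][0] = min over k of (A[0][0] + B[0][0] = 5 + 3 = 8, A[0][1] + B[1][0] = -1 + -4 = -5, A[0][2] + B[2][0] = 9 + -5 = 4) = -5 (attained at k = 1)
  C[0][1] = min over k of (A[0][0] + B[0][1] = 5 + -1 = 4, A[0][1] + B[1][1] = -1 + -4 = -5, A[0][2] + B[2][1] = 9 + 3 = 12) = -5 (attained at k = 1)
  C[0][2] = min over k of (A[0][0] + B[0][2] = 5 + -3 = 2, A[0][1] + B[1][2] = -1 + 2 = 1, A[0][2] + B[2][2] = 9 + 5 = 14) = 1 (attained at k = 1)
  C[1][0] = min over k of (A[1][0] + B[0][0] = 1 + 3 = 4, A[1][1] + B[1][0] = -5 + -4 = -9, A[1][2] + B[2][0] = -2 + -5 = -7) = -9 (attained at k = 1)
  C[1][1] = min over k of (A[1][0] + B[0][1] = 1 + -1 = 0, A[1][1] + B[1][1] = -5 + -4 = -9, A[1][2] + B[2][1] = -2 + 3 = 1) = -9 (attained at k = 1)
  C[1][2] = min over k of (A[1][0] + B[0][2] = 1 + -3 = -2, A[1][1] + B[1][2] = -5 + 2 = -3, A[1][2] + B[2][2] = -2 + 5 = 3) = -3 (attained at k = 1)
  C[2][0] = min over k of (A[2][0] + B[0][0] = 5 + 3 = 8, A[2][1] + B[1][0] = 6 + -4 = 2, A[2][2] + B[2][0] = 3 + -5 = -2) = -2 (attained at k = 2)
  C[2][1] = min over k of (A[2][0] + B[0][1] = 5 + -1 = 4, A[2][1] + B[1][1] = 6 + -4 = 2, A[2][2] + B[2][1] = 3 + 3 = 6) = 2 (attained at k = 1)
  C[2][2] = min over k of (A[2][0] + B[0][2] = 5 + -3 = 2, A[2][1] + B[1][2] = 6 + 2 = 8, A[2][2] + B[2][2] = 3 + 5 = 8) = 2 (attained at k = 0)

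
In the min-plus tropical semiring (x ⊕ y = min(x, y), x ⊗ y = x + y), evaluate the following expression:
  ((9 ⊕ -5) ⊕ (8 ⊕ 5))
((9 ⊕ -5) ⊕ (8 ⊕ 5)) = -5

Expand innermost to outermost. Recall ⊕ takes the minimum of its arguments and ⊗ takes their sum. Working out the expression ((9 ⊕ -5) ⊕ (8 ⊕ 5)) gives -5.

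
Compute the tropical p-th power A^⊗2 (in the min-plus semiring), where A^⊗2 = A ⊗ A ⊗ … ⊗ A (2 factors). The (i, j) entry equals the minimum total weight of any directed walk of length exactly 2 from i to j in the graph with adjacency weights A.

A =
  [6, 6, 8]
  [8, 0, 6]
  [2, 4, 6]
A^⊗2 =
  [10, 6, 12]
  [8, 0, 6]
  [8, 4, 10]

Each entry (A^⊗2)_ij equals the minimum over all length-2 walks i = v_0 → v_1 → … → v_2 = j of Σ_t A[v_t][v_{t+1}]. For example, for (i, j) = (0, 2) we minimise over 3 possible intermediate vertex sequences; the minimum is 12, attained along the walk 0 → 1 → 2.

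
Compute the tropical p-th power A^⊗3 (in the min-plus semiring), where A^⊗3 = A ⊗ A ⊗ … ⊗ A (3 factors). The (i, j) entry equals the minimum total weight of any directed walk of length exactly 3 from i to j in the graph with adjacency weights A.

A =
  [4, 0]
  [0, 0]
A^⊗3 =
  [0, 0]
  [0, 0]

Each entry (A^⊗3)_ij equals the minimum over all length-3 walks i = v_0 → v_1 → … → v_3 = j of Σ_t A[v_t][v_{t+1}]. For example, for (i, j) = (0, 1) we minimise over 4 possible intermediate vertex sequences; the minimum is 0, attained along the walk 0 → 1 → 0 → 1.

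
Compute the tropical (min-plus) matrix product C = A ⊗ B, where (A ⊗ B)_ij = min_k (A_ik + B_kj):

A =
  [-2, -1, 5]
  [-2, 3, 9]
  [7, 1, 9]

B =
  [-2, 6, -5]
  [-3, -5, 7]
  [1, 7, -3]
A ⊗ B =
  [-4, -6, -7]
  [-4, -2, -7]
  [-2, -4, 2]

Apply the min-plus product entry-by-entry:
  C[0][0] = min over k of (A[0][0] + B[0][0] = -2 + -2 = -4, A[0][1] + B[1][0] = -1 + -3 = -4, A[0][2] + B[2][0] = 5 + 1 = 6) = -4 (attained at k = 0)
  C[0][1] = min over k of (A[0][0] + B[0][1] = -2 + 6 = 4, A[0][1] + B[1][1] = -1 + -5 = -6, A[0][2] + B[2][1] = 5 + 7 = 12) = -6 (attained at k = 1)
  C[0][2] = min over k of (A[0][0] + B[0][2] = -2 + -5 = -7, A[0][1] + B[1][2] = -1 + 7 = 6, A[0][2] + B[2][2] = 5 + -3 = 2) = -7 (attained at k = 0)
  C[1][0] = min over k of (A[1][0] + B[0][0] = -2 + -2 = -4, A[1][1] + B[1][0] = 3 + -3 = 0, A[1][2] + B[2][0] = 9 + 1 = 10) = -4 (attained at k = 0)
  C[1][1] = min over k of (A[1][0] + B[0][1] = -2 + 6 = 4, A[1][1] + B[1][1] = 3 + -5 = -2, A[1][2] + B[2][1] = 9 + 7 = 16) = -2 (attained at k = 1)
  C[1][2] = min over k of (A[1][0] + B[0][2] = -2 + -5 = -7, A[1][1] + B[1][2] = 3 + 7 = 10, A[1][2] + B[2][2] = 9 + -3 = 6) = -7 (attained at k = 0)
  C[2][0] = min over k of (A[2][0] + B[0][0] = 7 + -2 = 5, A[2][1] + B[1][0] = 1 + -3 = -2, A[2][2] + B[2][0] = 9 + 1 = 10) = -2 (attained at k = 1)
  C[2][1] = min over k of (A[2][0] + B[0][1] = 7 + 6 = 13, A[2][1] + B[1][1] = 1 + -5 = -4, A[2][2] + B[2][1] = 9 + 7 = 16) = -4 (attained at k = 1)
  C[2][2] = min over k of (A[2][0] + B[0][2] = 7 + -5 = 2, A[2][1] + B[1][2] = 1 + 7 = 8, A[2][2] + B[2][2] = 9 + -3 = 6) = 2 (attained at k = 0)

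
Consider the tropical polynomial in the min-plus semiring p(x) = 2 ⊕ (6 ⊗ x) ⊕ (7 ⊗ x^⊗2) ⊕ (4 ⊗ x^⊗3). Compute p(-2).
p(-2) = -2

A tropical monomial a ⊗ x^⊗i evaluates to a + i · x. Evaluating each term at x = -2:
  Term 0 contributes 2 + 0 · -2 = 2
  Term 1 contributes 6 + 1 · -2 = 4
  Term 2 contributes 7 + 2 · -2 = 3
  Term 3 contributes 4 + 3 · -2 = -2
p(-2) = ⊕ of these = min[2, 4, 3, -2] = -2.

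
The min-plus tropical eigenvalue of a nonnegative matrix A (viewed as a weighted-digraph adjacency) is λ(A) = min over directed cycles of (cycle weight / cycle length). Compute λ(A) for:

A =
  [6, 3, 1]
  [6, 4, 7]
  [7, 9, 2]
λ(A) = 2

Enumerate directed cycles and compute their means (weight / length). Sample:
  cycle 0 → 0: weight = 6, length = 1, mean = 6/1 ≈ 6.000
  cycle 1 → 1: weight = 4, length = 1, mean = 4/1 ≈ 4.000
  cycle 2 → 2: weight = 2, length = 1, mean = 2/1 ≈ 2.000
  cycle 0 → 1 → 0: weight = 9, length = 2, mean = 9/2 ≈ 4.500
  cycle 0 → 2 → 0: weight = 8, length = 2, mean = 8/2 ≈ 4.000
  cycle 1 → 0 → 1: weight = 9, length = 2, mean = 9/2 ≈ 4.500
Minimum mean = 2.000, attained e.g. along the cycle 2 → 2 with weight 2 and length 1. So λ(A) = 2/1 = 2.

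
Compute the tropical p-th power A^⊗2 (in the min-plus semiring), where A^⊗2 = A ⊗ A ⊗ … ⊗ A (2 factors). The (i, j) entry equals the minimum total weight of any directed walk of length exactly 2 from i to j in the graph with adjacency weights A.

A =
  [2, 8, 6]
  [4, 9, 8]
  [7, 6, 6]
A^⊗2 =
  [4, 10, 8]
  [6, 12, 10]
  [9, 12, 12]

Each entry (A^⊗2)_ij equals the minimum over all length-2 walks i = v_0 → v_1 → … → v_2 = j of Σ_t A[v_t][v_{t+1}]. For example, for (i, j) = (0, 2) we minimise over 3 possible intermediate vertex sequences; the minimum is 8, attained along the walk 0 → 0 → 2.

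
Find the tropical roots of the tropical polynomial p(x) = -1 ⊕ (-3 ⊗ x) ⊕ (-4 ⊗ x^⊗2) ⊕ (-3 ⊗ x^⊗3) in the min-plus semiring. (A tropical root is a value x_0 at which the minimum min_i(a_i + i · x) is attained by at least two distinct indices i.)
Roots: {-1, 1, 2}

Each tropical root is a break point of the lower envelope of the lines y = a_i + i · x (there are 4 lines, with slopes 0, 1, ..., 3). Only the lines that attain the minimum somewhere contribute to roots; other lines are dominated. Here the surviving (envelope) indices are i = 3, i = 2, i = 1, i = 0.
Intersections between consecutive envelope lines give the roots: for adjacent envelope indices i < j the intersection is x = (a_i − a_j) / (j − i). Reading off the sorted break points: {-1, 1, 2}.
Verification: at each break x_0, at least two indices attain the minimum of min_i(a_i + i · x_0).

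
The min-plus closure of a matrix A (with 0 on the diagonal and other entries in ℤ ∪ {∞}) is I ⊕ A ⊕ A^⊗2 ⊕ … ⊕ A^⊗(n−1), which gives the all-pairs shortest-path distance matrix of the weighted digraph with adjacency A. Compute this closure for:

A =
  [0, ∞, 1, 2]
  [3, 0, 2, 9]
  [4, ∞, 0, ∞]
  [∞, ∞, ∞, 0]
Closure =
  [0, ∞, 1, 2]
  [3, 0, 2, 5]
  [4, ∞, 0, 6]
  [∞, ∞, ∞, 0]

This is the Floyd-Warshall all-pairs shortest-path computation. For each intermediate vertex k = 0, 1, …, 3, update dist[i][j] ← min(dist[i][j], dist[i][k] + dist[k][j]). The final matrix gives, for each (i, j), the minimum total weight of any directed path from i to j (possibly empty when i = j).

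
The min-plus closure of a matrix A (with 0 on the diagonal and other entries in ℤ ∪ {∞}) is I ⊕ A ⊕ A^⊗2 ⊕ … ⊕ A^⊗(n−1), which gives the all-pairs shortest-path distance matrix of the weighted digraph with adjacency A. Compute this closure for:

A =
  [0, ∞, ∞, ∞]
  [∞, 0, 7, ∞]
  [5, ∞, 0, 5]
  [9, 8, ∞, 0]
Closure =
  [0, ∞, ∞, ∞]
  [12, 0, 7, 12]
  [5, 13, 0, 5]
  [9, 8, 15, 0]

This is the Floyd-Warshall all-pairs shortest-path computation. For each intermediate vertex k = 0, 1, …, 3, update dist[i][j] ← min(dist[i][j], dist[i][k] + dist[k][j]). The final matrix gives, for each (i, j), the minimum total weight of any directed path from i to j (possibly empty when i = j).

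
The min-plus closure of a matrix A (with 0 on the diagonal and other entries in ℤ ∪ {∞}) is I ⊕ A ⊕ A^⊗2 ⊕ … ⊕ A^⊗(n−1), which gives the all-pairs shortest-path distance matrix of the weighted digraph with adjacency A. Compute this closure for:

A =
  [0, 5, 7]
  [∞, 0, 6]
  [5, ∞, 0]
Closure =
  [0, 5, 7]
  [11, 0, 6]
  [5, 10, 0]

This is the Floyd-Warshall all-pairs shortest-path computation. For each intermediate vertex k = 0, 1, …, 2, update dist[i][j] ← min(dist[i][j], dist[i][k] + dist[k][j]). The final matrix gives, for each (i, j), the minimum total weight of any directed path from i to j (possibly empty when i = j).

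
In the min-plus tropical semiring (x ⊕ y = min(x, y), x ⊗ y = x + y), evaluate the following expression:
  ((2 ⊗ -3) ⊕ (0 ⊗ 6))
((2 ⊗ -3) ⊕ (0 ⊗ 6)) = -1

Expand innermost to outermost. Recall ⊕ takes the minimum of its arguments and ⊗ takes their sum. Working out the expression ((2 ⊗ -3) ⊕ (0 ⊗ 6)) gives -1.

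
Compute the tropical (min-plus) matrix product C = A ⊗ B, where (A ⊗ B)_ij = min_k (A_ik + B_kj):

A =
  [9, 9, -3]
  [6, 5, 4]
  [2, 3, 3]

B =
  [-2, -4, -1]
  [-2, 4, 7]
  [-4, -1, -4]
A ⊗ B =
  [-7, -4, -7]
  [0, 2, 0]
  [-1, -2, -1]

Apply the min-plus product entry-by-entry:
  C[0][0] = min over k of (A[0][0] + B[0][0] = 9 + -2 = 7, A[0][1] + B[1][0] = 9 + -2 = 7, A[0][2] + B[2][0] = -3 + -4 = -7) = -7 (attained at k = 2)
  C[0][1] = min over k of (A[0][0] + B[0][1] = 9 + -4 = 5, A[0][1] + B[1][1] = 9 + 4 = 13, A[0][2] + B[2][1] = -3 + -1 = -4) = -4 (attained at k = 2)
  C[0][2] = min over k of (A[0][0] + B[0][2] = 9 + -1 = 8, A[0][1] + B[1][2] = 9 + 7 = 16, A[0][2] + B[2][2] = -3 + -4 = -7) = -7 (attained at k = 2)
  C[1][0] = min over k of (A[1][0] + B[0][0] = 6 + -2 = 4, A[1][1] + B[1][0] = 5 + -2 = 3, A[1][2] + B[2][0] = 4 + -4 = 0) = 0 (attained at k = 2)
  C[1][1] = min over k of (A[1][0] + B[0][1] = 6 + -4 = 2, A[1][1] + B[1][1] = 5 + 4 = 9, A[1][2] + B[2][1] = 4 + -1 = 3) = 2 (attained at k = 0)
  C[1][2] = min over k of (A[1][0] + B[0][2] = 6 + -1 = 5, A[1][1] + B[1][2] = 5 + 7 = 12, A[1][2] + B[2][2] = 4 + -4 = 0) = 0 (attained at k = 2)
  C[2][0] = min over k of (A[2][0] + B[0][0] = 2 + -2 = 0, A[2][1] + B[1][0] = 3 + -2 = 1, A[2][2] + B[2][0] = 3 + -4 = -1) = -1 (attained at k = 2)
  C[2][1] = min over k of (A[2][0] + B[0][1] = 2 + -4 = -2, A[2][1] + B[1][1] = 3 + 4 = 7, A[2][2] + B[2][1] = 3 + -1 = 2) = -2 (attained at k = 0)
  C[2][2] = min over k of (A[2][0] + B[0][2] = 2 + -1 = 1, A[2][1] + B[1][2] = 3 + 7 = 10, A[2][2] + B[2][2] = 3 + -4 = -1) = -1 (attained at k = 2)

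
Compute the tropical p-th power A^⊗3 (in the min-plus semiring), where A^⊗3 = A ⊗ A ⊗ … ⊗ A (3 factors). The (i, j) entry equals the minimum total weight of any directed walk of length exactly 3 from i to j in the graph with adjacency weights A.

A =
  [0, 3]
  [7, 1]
A^⊗3 =
  [0, 3]
  [7, 3]

Each entry (A^⊗3)_ij equals the minimum over all length-3 walks i = v_0 → v_1 → … → v_3 = j of Σ_t A[v_t][v_{t+1}]. For example, for (i, j) = (0, 1) we minimise over 4 possible intermediate vertex sequences; the minimum is 3, attained along the walk 0 → 0 → 0 → 1.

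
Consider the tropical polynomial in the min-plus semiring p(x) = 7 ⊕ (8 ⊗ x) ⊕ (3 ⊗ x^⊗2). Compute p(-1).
p(-1) = 1

A tropical monomial a ⊗ x^⊗i evaluates to a + i · x. Evaluating each term at x = -1:
  Term 0 contributes 7 + 0 · -1 = 7
  Term 1 contributes 8 + 1 · -1 = 7
  Term 2 contributes 3 + 2 · -1 = 1
p(-1) = ⊕ of these = min[7, 7, 1] = 1.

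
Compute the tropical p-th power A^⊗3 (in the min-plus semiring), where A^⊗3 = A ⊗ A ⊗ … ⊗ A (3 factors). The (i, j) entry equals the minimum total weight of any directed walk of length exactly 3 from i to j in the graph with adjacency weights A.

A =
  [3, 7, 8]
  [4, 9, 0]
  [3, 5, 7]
A^⊗3 =
  [9, 12, 10]
  [6, 10, 5]
  [8, 10, 10]

Each entry (A^⊗3)_ij equals the minimum over all length-3 walks i = v_0 → v_1 → … → v_3 = j of Σ_t A[v_t][v_{t+1}]. For example, for (i, j) = (0, 2) we minimise over 9 possible intermediate vertex sequences; the minimum is 10, attained along the walk 0 → 0 → 1 → 2.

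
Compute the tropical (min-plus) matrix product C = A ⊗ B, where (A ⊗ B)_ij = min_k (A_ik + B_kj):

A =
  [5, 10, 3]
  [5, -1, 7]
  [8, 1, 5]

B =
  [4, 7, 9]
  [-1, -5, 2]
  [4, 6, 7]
A ⊗ B =
  [7, 5, 10]
  [-2, -6, 1]
  [0, -4, 3]

Apply the min-plus product entry-by-entry:
  C[0][0] = min over k of (A[0][0] + B[0][0] = 5 + 4 = 9, A[0][1] + B[1][0] = 10 + -1 = 9, A[0][2] + B[2][0] = 3 + 4 = 7) = 7 (attained at k = 2)
  C[0][1] = min over k of (A[0][0] + B[0][1] = 5 + 7 = 12, A[0][1] + B[1][1] = 10 + -5 = 5, A[0][2] + B[2][1] = 3 + 6 = 9) = 5 (attained at k = 1)
  C[0][2] = min over k of (A[0][0] + B[0][2] = 5 + 9 = 14, A[0][1] + B[1][2] = 10 + 2 = 12, A[0][2] + B[2][2] = 3 + 7 = 10) = 10 (attained at k = 2)
  C[1][0] = min over k of (A[1][0] + B[0][0] = 5 + 4 = 9, A[1][1] + B[1][0] = -1 + -1 = -2, A[1][2] + B[2][0] = 7 + 4 = 11) = -2 (attained at k = 1)
  C[1][1] = min over k of (A[1][0] + B[0][1] = 5 + 7 = 12, A[1][1] + B[1][1] = -1 + -5 = -6, A[1][2] + B[2][1] = 7 + 6 = 13) = -6 (attained at k = 1)
  C[1][2] = min over k of (A[1][0] + B[0][2] = 5 + 9 = 14, A[1][1] + B[1][2] = -1 + 2 = 1, A[1][2] + B[2][2] = 7 + 7 = 14) = 1 (attained at k = 1)
  C[2][0] = min over k of (A[2][0] + B[0][0] = 8 + 4 = 12, A[2][1] + B[1][0] = 1 + -1 = 0, A[2][2] + B[2][0] = 5 + 4 = 9) = 0 (attained at k = 1)
  C[2][1] = min over k of (A[2][0] + B[0][1] = 8 + 7 = 15, A[2][1] + B[1][1] = 1 + -5 = -4, A[2][2] + B[2][1] = 5 + 6 = 11) = -4 (attained at k = 1)
  C[2][2] = min over k of (A[2][0] + B[0][2] = 8 + 9 = 17, A[2][1] + B[1][2] = 1 + 2 = 3, A[2][2] + B[2][2] = 5 + 7 = 12) = 3 (attained at k = 1)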